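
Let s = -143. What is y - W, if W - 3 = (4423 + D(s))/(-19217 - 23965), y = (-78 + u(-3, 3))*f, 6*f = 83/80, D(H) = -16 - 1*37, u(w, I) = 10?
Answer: -12658487/863640 ≈ -14.657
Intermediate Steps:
D(H) = -53 (D(H) = -16 - 37 = -53)
f = 83/480 (f = (83/80)/6 = (83*(1/80))/6 = (1/6)*(83/80) = 83/480 ≈ 0.17292)
y = -1411/120 (y = (-78 + 10)*(83/480) = -68*83/480 = -1411/120 ≈ -11.758)
W = 62588/21591 (W = 3 + (4423 - 53)/(-19217 - 23965) = 3 + 4370/(-43182) = 3 + 4370*(-1/43182) = 3 - 2185/21591 = 62588/21591 ≈ 2.8988)
y - W = -1411/120 - 1*62588/21591 = -1411/120 - 62588/21591 = -12658487/863640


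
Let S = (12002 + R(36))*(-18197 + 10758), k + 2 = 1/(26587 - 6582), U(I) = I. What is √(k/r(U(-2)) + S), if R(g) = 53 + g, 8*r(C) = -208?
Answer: 3*I*√2703697362884950770/520130 ≈ 9483.9*I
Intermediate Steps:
r(C) = -26 (r(C) = (⅛)*(-208) = -26)
k = -40009/20005 (k = -2 + 1/(26587 - 6582) = -2 + 1/20005 = -40009/20005 ≈ -2.0000)
S = -89944949 (S = (12002 + (53 + 36))*(-18197 + 10758) = (12002 + 89)*(-7439) = 12091*(-7439) = -89944949)
√(k/r(U(-2)) + S) = √(-40009/20005/(-26) - 89944949) = √(-40009/20005*(-1/26) - 89944949) = √(40009/520130 - 89944949) = √(-46783066283361/520130) = 3*I*√2703697362884950770/520130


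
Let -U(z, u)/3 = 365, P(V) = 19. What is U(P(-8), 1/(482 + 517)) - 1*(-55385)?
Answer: 54290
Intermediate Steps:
U(z, u) = -1095 (U(z, u) = -3*365 = -1095)
U(P(-8), 1/(482 + 517)) - 1*(-55385) = -1095 - 1*(-55385) = -1095 + 55385 = 54290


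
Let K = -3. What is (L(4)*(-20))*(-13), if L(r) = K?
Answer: -780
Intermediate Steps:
L(r) = -3
(L(4)*(-20))*(-13) = -3*(-20)*(-13) = 60*(-13) = -780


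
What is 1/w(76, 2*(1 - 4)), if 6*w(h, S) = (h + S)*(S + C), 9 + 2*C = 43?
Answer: 3/385 ≈ 0.0077922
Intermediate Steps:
C = 17 (C = -9/2 + (1/2)*43 = -9/2 + 43/2 = 17)
w(h, S) = (17 + S)*(S + h)/6 (w(h, S) = ((h + S)*(S + 17))/6 = ((S + h)*(17 + S))/6 = ((17 + S)*(S + h))/6 = (17 + S)*(S + h)/6)
1/w(76, 2*(1 - 4)) = 1/((2*(1 - 4))**2/6 + 17*(2*(1 - 4))/6 + (17/6)*76 + (1/6)*(2*(1 - 4))*76) = 1/((2*(-3))**2/6 + 17*(2*(-3))/6 + 646/3 + (1/6)*(2*(-3))*76) = 1/((1/6)*(-6)**2 + (17/6)*(-6) + 646/3 + (1/6)*(-6)*76) = 1/((1/6)*36 - 17 + 646/3 - 76) = 1/(6 - 17 + 646/3 - 76) = 1/(385/3) = 3/385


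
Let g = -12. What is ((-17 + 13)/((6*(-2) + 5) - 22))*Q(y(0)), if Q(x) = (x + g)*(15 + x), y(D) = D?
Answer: -720/29 ≈ -24.828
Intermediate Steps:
Q(x) = (-12 + x)*(15 + x) (Q(x) = (x - 12)*(15 + x) = (-12 + x)*(15 + x))
((-17 + 13)/((6*(-2) + 5) - 22))*Q(y(0)) = ((-17 + 13)/((6*(-2) + 5) - 22))*(-180 + 0**2 + 3*0) = (-4/((-12 + 5) - 22))*(-180 + 0 + 0) = -4/(-7 - 22)*(-180) = -4/(-29)*(-180) = -4*(-1/29)*(-180) = (4/29)*(-180) = -720/29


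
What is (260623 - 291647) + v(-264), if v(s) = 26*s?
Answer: -37888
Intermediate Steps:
(260623 - 291647) + v(-264) = (260623 - 291647) + 26*(-264) = -31024 - 6864 = -37888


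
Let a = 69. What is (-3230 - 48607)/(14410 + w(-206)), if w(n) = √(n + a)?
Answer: -248990390/69216079 + 17279*I*√137/69216079 ≈ -3.5973 + 0.0029219*I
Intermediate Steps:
w(n) = √(69 + n) (w(n) = √(n + 69) = √(69 + n))
(-3230 - 48607)/(14410 + w(-206)) = (-3230 - 48607)/(14410 + √(69 - 206)) = -51837/(14410 + √(-137)) = -51837/(14410 + I*√137)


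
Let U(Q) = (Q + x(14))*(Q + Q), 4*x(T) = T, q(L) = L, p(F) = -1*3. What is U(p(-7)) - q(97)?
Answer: -100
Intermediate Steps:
p(F) = -3
x(T) = T/4
U(Q) = 2*Q*(7/2 + Q) (U(Q) = (Q + (¼)*14)*(Q + Q) = (Q + 7/2)*(2*Q) = (7/2 + Q)*(2*Q) = 2*Q*(7/2 + Q))
U(p(-7)) - q(97) = -3*(7 + 2*(-3)) - 1*97 = -3*(7 - 6) - 97 = -3*1 - 97 = -3 - 97 = -100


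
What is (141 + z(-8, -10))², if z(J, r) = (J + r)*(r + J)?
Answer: 216225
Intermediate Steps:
z(J, r) = (J + r)² (z(J, r) = (J + r)*(J + r) = (J + r)²)
(141 + z(-8, -10))² = (141 + (-8 - 10)²)² = (141 + (-18)²)² = (141 + 324)² = 465² = 216225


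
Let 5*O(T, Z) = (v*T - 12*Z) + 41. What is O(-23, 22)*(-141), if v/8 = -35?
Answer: -876597/5 ≈ -1.7532e+5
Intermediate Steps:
v = -280 (v = 8*(-35) = -280)
O(T, Z) = 41/5 - 56*T - 12*Z/5 (O(T, Z) = ((-280*T - 12*Z) + 41)/5 = (41 - 280*T - 12*Z)/5 = 41/5 - 56*T - 12*Z/5)
O(-23, 22)*(-141) = (41/5 - 56*(-23) - 12/5*22)*(-141) = (41/5 + 1288 - 264/5)*(-141) = (6217/5)*(-141) = -876597/5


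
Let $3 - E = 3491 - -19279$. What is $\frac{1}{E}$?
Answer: $- \frac{1}{22767} \approx -4.3923 \cdot 10^{-5}$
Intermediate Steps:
$E = -22767$ ($E = 3 - \left(3491 - -19279\right) = 3 - \left(3491 + 19279\right) = 3 - 22770 = -22767$)
$\frac{1}{E} = \frac{1}{-22767} = - \frac{1}{22767}$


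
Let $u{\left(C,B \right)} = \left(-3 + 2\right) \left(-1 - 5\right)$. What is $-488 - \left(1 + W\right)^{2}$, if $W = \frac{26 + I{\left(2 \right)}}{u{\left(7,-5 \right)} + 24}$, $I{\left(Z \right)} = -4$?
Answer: $- \frac{110476}{225} \approx -491.0$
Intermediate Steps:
$u{\left(C,B \right)} = 6$ ($u{\left(C,B \right)} = \left(-1\right) \left(-6\right) = 6$)
$W = \frac{11}{15}$ ($W = \frac{26 - 4}{6 + 24} = \frac{22}{30} = 22 \cdot \frac{1}{30} = \frac{11}{15} \approx 0.73333$)
$-488 - \left(1 + W\right)^{2} = -488 - \left(1 + \frac{11}{15}\right)^{2} = -488 - \left(\frac{26}{15}\right)^{2} = -488 - \frac{676}{225} = - \frac{110476}{225}$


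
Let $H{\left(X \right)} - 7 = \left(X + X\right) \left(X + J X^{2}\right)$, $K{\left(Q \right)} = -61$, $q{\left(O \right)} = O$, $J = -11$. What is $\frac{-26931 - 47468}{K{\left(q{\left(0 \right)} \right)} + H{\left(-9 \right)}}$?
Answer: $- \frac{5723}{1242} \approx -4.6079$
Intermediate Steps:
$H{\left(X \right)} = 7 + 2 X \left(X - 11 X^{2}\right)$ ($H{\left(X \right)} = 7 + \left(X + X\right) \left(X - 11 X^{2}\right) = 7 + 2 X \left(X - 11 X^{2}\right)$)
$\frac{-26931 - 47468}{K{\left(q{\left(0 \right)} \right)} + H{\left(-9 \right)}} = \frac{-26931 - 47468}{-61 + \left(7 - 22 \left(-9\right)^{3} + 2 \left(-9\right)^{2}\right)} = - \frac{74399}{-61 + \left(7 - -16038 + 2 \cdot 81\right)} = - \frac{74399}{-61 + \left(7 + 16038 + 162\right)} = - \frac{74399}{-61 + 16207} = - \frac{74399}{16146} = \left(-74399\right) \frac{1}{16146} = - \frac{5723}{1242}$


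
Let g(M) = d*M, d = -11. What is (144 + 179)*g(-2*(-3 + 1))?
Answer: -14212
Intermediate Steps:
g(M) = -11*M
(144 + 179)*g(-2*(-3 + 1)) = (144 + 179)*(-(-22)*(-3 + 1)) = 323*(-(-22)*(-2)) = 323*(-11*4) = 323*(-44) = -14212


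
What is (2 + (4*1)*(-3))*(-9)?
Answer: 90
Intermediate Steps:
(2 + (4*1)*(-3))*(-9) = (2 + 4*(-3))*(-9) = (2 - 12)*(-9) = -10*(-9) = 90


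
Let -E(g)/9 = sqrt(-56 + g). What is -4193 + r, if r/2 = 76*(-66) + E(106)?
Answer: -14225 - 90*sqrt(2) ≈ -14352.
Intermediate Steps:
E(g) = -9*sqrt(-56 + g)
r = -10032 - 90*sqrt(2) (r = 2*(76*(-66) - 9*sqrt(-56 + 106)) = 2*(-5016 - 45*sqrt(2)) = -10032 - 90*sqrt(2) ≈ -10159.)
-4193 + r = -4193 + (-10032 - 90*sqrt(2)) = -14225 - 90*sqrt(2)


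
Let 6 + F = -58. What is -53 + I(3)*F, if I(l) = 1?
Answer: -117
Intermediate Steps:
F = -64 (F = -6 - 58 = -64)
-53 + I(3)*F = -53 + 1*(-64) = -53 - 64 = -117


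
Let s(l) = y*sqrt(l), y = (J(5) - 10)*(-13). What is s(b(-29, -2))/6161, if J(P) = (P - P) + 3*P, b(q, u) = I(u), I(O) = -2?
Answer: -65*I*sqrt(2)/6161 ≈ -0.01492*I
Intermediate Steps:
b(q, u) = -2
J(P) = 3*P (J(P) = 0 + 3*P = 3*P)
y = -65 (y = (3*5 - 10)*(-13) = (15 - 10)*(-13) = 5*(-13) = -65)
s(l) = -65*sqrt(l)
s(b(-29, -2))/6161 = -65*I*sqrt(2)/6161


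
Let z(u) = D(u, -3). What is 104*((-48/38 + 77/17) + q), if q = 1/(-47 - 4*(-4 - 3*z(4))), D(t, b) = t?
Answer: 111696/323 ≈ 345.81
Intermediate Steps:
z(u) = u
q = 1/17 (q = 1/(-47 - 4*(-4 - 3*4)) = 1/(-47 - 4*(-4 - 12)) = 1/(-47 - 4*(-16)) = 1/(-47 + 64) = 1/17 ≈ 0.058824)
104*((-48/38 + 77/17) + q) = 104*((-48/38 + 77/17) + 1/17) = 104*((-48*1/38 + 77*(1/17)) + 1/17) = 104*((-24/19 + 77/17) + 1/17) = 104*(1055/323 + 1/17) = 104*(1074/323) = 111696/323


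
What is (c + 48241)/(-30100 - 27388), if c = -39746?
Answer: -8495/57488 ≈ -0.14777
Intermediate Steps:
(c + 48241)/(-30100 - 27388) = (-39746 + 48241)/(-30100 - 27388) = 8495/(-57488) = 8495*(-1/57488) = -8495/57488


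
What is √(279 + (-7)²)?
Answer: 2*√82 ≈ 18.111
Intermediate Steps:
√(279 + (-7)²) = √(279 + 49) = √328 = 2*√82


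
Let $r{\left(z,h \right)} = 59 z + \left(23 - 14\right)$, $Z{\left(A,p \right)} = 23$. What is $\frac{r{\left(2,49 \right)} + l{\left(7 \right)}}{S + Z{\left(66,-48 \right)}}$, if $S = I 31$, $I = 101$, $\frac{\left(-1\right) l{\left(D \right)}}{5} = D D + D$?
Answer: $- \frac{153}{3154} \approx -0.04851$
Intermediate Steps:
$l{\left(D \right)} = - 5 D - 5 D^{2}$ ($l{\left(D \right)} = - 5 \left(D D + D\right) = - 5 \left(D^{2} + D\right) = - 5 \left(D + D^{2}\right) = - 5 D - 5 D^{2}$)
$r{\left(z,h \right)} = 9 + 59 z$ ($r{\left(z,h \right)} = 59 z + 9 = 9 + 59 z$)
$S = 3131$ ($S = 101 \cdot 31 = 3131$)
$\frac{r{\left(2,49 \right)} + l{\left(7 \right)}}{S + Z{\left(66,-48 \right)}} = \frac{\left(9 + 59 \cdot 2\right) - 35 \left(1 + 7\right)}{3131 + 23} = \frac{\left(9 + 118\right) - 35 \cdot 8}{3154} = \left(127 - 280\right) \frac{1}{3154} = \left(-153\right) \frac{1}{3154} = - \frac{153}{3154}$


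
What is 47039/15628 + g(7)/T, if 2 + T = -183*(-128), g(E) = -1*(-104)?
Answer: 551686385/183019508 ≈ 3.0144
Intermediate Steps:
g(E) = 104
T = 23422 (T = -2 - 183*(-128) = -2 + 23424 = 23422)
47039/15628 + g(7)/T = 47039/15628 + 104/23422 = 47039*(1/15628) + 104*(1/23422) = 47039/15628 + 52/11711 = 551686385/183019508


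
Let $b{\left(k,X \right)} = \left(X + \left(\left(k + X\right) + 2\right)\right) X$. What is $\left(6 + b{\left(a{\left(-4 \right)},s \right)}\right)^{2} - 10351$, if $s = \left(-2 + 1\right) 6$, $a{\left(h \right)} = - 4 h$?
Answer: $-9451$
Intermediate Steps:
$s = -6$ ($s = \left(-1\right) 6 = -6$)
$b{\left(k,X \right)} = X \left(2 + k + 2 X\right)$ ($b{\left(k,X \right)} = \left(X + \left(\left(X + k\right) + 2\right)\right) X = \left(X + \left(2 + X + k\right)\right) X = \left(2 + k + 2 X\right) X = X \left(2 + k + 2 X\right)$)
$\left(6 + b{\left(a{\left(-4 \right)},s \right)}\right)^{2} - 10351 = \left(6 - 6 \left(2 - -16 + 2 \left(-6\right)\right)\right)^{2} - 10351 = \left(6 - 6 \left(2 + 16 - 12\right)\right)^{2} - 10351 = \left(6 - 36\right)^{2} - 10351 = \left(-30\right)^{2} - 10351 = 900 - 10351 = -9451$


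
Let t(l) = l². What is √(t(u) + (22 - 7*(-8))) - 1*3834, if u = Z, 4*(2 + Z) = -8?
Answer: -3834 + √94 ≈ -3824.3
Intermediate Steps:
Z = -4 (Z = -2 + (¼)*(-8) = -2 - 2 = -4)
u = -4
√(t(u) + (22 - 7*(-8))) - 1*3834 = √((-4)² + (22 - 7*(-8))) - 1*3834 = √(16 + (22 + 56)) - 3834 = √(16 + 78) - 3834 = √94 - 3834 = -3834 + √94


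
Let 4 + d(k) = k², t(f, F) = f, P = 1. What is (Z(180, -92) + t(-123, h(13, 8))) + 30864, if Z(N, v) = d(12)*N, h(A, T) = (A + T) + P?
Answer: 55941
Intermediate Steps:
h(A, T) = 1 + A + T (h(A, T) = (A + T) + 1 = 1 + A + T)
d(k) = -4 + k²
Z(N, v) = 140*N (Z(N, v) = (-4 + 12²)*N = (-4 + 144)*N = 140*N)
(Z(180, -92) + t(-123, h(13, 8))) + 30864 = (140*180 - 123) + 30864 = (25200 - 123) + 30864 = 25077 + 30864 = 55941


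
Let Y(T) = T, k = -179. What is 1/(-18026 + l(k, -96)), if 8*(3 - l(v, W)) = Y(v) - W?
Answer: -8/144101 ≈ -5.5517e-5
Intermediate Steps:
l(v, W) = 3 - v/8 + W/8 (l(v, W) = 3 - (v - W)/8 = 3 + (-v/8 + W/8) = 3 - v/8 + W/8)
1/(-18026 + l(k, -96)) = 1/(-18026 + (3 - ⅛*(-179) + (⅛)*(-96))) = 1/(-18026 + (3 + 179/8 - 12)) = 1/(-18026 + 107/8) = 1/(-144101/8) = -8/144101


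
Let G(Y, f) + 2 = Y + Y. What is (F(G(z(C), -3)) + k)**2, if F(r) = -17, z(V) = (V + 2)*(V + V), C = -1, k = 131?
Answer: 12996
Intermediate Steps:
z(V) = 2*V*(2 + V) (z(V) = (2 + V)*(2*V) = 2*V*(2 + V))
G(Y, f) = -2 + 2*Y (G(Y, f) = -2 + (Y + Y) = -2 + 2*Y)
(F(G(z(C), -3)) + k)**2 = (-17 + 131)**2 = 114**2 = 12996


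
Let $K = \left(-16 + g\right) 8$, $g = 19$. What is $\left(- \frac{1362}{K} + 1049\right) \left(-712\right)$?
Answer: $-706482$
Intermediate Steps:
$K = 24$ ($K = \left(-16 + 19\right) 8 = 3 \cdot 8 = 24$)
$\left(- \frac{1362}{K} + 1049\right) \left(-712\right) = \left(- \frac{1362}{24} + 1049\right) \left(-712\right) = \left(\left(-1362\right) \frac{1}{24} + 1049\right) \left(-712\right) = \left(- \frac{227}{4} + 1049\right) \left(-712\right) = \frac{3969}{4} \left(-712\right) = -706482$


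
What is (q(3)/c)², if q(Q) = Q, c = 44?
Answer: 9/1936 ≈ 0.0046488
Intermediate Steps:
(q(3)/c)² = (3/44)² = 9/1936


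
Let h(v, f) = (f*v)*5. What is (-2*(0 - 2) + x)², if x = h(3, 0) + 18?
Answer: 484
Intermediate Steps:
h(v, f) = 5*f*v
x = 18 (x = 5*0*3 + 18 = 0 + 18 = 18)
(-2*(0 - 2) + x)² = (-2*(0 - 2) + 18)² = (-2*(-2) + 18)² = (4 + 18)² = 22² = 484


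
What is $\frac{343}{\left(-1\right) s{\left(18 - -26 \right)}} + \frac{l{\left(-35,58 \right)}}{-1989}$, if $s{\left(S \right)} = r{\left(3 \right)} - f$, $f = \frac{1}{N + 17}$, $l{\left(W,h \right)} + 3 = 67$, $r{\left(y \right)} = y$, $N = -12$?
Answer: $- \frac{487433}{3978} \approx -122.53$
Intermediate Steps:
$l{\left(W,h \right)} = 64$ ($l{\left(W,h \right)} = -3 + 67 = 64$)
$f = \frac{1}{5}$ ($f = \frac{1}{-12 + 17} = \frac{1}{5} \approx 0.2$)
$s{\left(S \right)} = \frac{14}{5}$ ($s{\left(S \right)} = 3 - \frac{1}{5} = \frac{14}{5}$)
$\frac{343}{\left(-1\right) s{\left(18 - -26 \right)}} + \frac{l{\left(-35,58 \right)}}{-1989} = \frac{343}{\left(-1\right) \frac{14}{5}} + \frac{64}{-1989} = \frac{343}{- \frac{14}{5}} + 64 \left(- \frac{1}{1989}\right) = 343 \left(- \frac{5}{14}\right) - \frac{64}{1989} = - \frac{245}{2} - \frac{64}{1989} = - \frac{487433}{3978}$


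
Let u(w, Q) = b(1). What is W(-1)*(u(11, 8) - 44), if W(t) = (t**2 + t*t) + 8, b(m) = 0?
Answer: -440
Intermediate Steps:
u(w, Q) = 0
W(t) = 8 + 2*t**2 (W(t) = (t**2 + t**2) + 8 = 2*t**2 + 8 = 8 + 2*t**2)
W(-1)*(u(11, 8) - 44) = (8 + 2*(-1)**2)*(0 - 44) = (8 + 2*1)*(-44) = (8 + 2)*(-44) = 10*(-44) = -440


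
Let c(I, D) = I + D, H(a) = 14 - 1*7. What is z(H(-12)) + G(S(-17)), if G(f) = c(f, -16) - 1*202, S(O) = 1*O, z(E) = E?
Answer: -228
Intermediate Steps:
H(a) = 7 (H(a) = 14 - 7 = 7)
S(O) = O
c(I, D) = D + I
G(f) = -218 + f (G(f) = (-16 + f) - 1*202 = (-16 + f) - 202 = -218 + f)
z(H(-12)) + G(S(-17)) = 7 + (-218 - 17) = 7 - 235 = -228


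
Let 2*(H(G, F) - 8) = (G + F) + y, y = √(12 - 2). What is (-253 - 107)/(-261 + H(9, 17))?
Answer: 34560/23039 + 72*√10/23039 ≈ 1.5099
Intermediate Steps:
y = √10 ≈ 3.1623
H(G, F) = 8 + F/2 + G/2 + √10/2 (H(G, F) = 8 + ((G + F) + √10)/2 = 8 + ((F + G) + √10)/2 = 8 + (F + G + √10)/2 = 8 + (F/2 + G/2 + √10/2) = 8 + F/2 + G/2 + √10/2)
(-253 - 107)/(-261 + H(9, 17)) = (-253 - 107)/(-261 + (8 + (½)*17 + (½)*9 + √10/2)) = -360/(-261 + (8 + 17/2 + 9/2 + √10/2)) = -360/(-261 + (21 + √10/2)) = -360/(-240 + √10/2)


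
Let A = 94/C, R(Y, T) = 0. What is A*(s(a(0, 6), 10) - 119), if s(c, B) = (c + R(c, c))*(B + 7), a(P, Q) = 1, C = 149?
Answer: -9588/149 ≈ -64.349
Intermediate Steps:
s(c, B) = c*(7 + B) (s(c, B) = (c + 0)*(B + 7) = c*(7 + B))
A = 94/149 ≈ 0.63087
A*(s(a(0, 6), 10) - 119) = 94*(1*(7 + 10) - 119)/149 = 94*(1*17 - 119)/149 = 94*(17 - 119)/149 = (94/149)*(-102) = -9588/149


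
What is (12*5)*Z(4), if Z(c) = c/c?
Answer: 60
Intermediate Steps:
Z(c) = 1
(12*5)*Z(4) = (12*5)*1 = 60*1 = 60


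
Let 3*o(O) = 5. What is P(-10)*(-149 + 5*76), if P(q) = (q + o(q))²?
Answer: 48125/3 ≈ 16042.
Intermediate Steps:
o(O) = 5/3 (o(O) = (⅓)*5 = 5/3)
P(q) = (5/3 + q)² (P(q) = (q + 5/3)² = (5/3 + q)²)
P(-10)*(-149 + 5*76) = ((5 + 3*(-10))²/9)*(-149 + 5*76) = ((5 - 30)²/9)*(-149 + 380) = ((⅑)*(-25)²)*231 = ((⅑)*625)*231 = (625/9)*231 = 48125/3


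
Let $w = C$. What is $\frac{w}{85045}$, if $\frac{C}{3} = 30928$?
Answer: $\frac{92784}{85045} \approx 1.091$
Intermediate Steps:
$C = 92784$ ($C = 3 \cdot 30928 = 92784$)
$w = 92784$
$\frac{w}{85045} = \frac{92784}{85045}$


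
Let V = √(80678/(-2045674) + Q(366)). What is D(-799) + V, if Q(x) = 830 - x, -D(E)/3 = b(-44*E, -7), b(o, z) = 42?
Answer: -126 + √485393465034273/1022837 ≈ -104.46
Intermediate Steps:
D(E) = -126 (D(E) = -3*42 = -126)
V = √485393465034273/1022837 (V = √(80678/(-2045674) + (830 - 1*366)) = √(80678*(-1/2045674) + (830 - 366)) = √(-40339/1022837 + 464) = √(474556029/1022837) = √485393465034273/1022837 ≈ 21.540)
D(-799) + V = -126 + √485393465034273/1022837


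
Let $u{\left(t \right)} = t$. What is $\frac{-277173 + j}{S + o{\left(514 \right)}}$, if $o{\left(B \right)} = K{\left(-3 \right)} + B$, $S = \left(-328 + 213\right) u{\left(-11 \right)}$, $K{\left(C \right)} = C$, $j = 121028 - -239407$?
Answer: $\frac{13877}{296} \approx 46.882$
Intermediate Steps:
$j = 360435$ ($j = 121028 + 239407 = 360435$)
$S = 1265$ ($S = \left(-328 + 213\right) \left(-11\right) = \left(-115\right) \left(-11\right) = 1265$)
$o{\left(B \right)} = -3 + B$
$\frac{-277173 + j}{S + o{\left(514 \right)}} = \frac{-277173 + 360435}{1265 + \left(-3 + 514\right)} = \frac{83262}{1265 + 511} = \frac{83262}{1776} = 83262 \cdot \frac{1}{1776} = \frac{13877}{296}$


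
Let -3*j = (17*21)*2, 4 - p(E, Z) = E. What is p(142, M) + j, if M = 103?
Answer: -376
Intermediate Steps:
p(E, Z) = 4 - E
j = -238 (j = -17*21*2/3 = -119*2 = -⅓*714 = -238)
p(142, M) + j = (4 - 1*142) - 238 = (4 - 142) - 238 = -138 - 238 = -376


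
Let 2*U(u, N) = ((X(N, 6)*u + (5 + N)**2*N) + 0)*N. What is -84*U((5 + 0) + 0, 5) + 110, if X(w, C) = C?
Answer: -111190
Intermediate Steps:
U(u, N) = N*(6*u + N*(5 + N)**2)/2 (U(u, N) = (((6*u + (5 + N)**2*N) + 0)*N)/2 = (((6*u + N*(5 + N)**2) + 0)*N)/2 = ((6*u + N*(5 + N)**2)*N)/2 = (N*(6*u + N*(5 + N)**2))/2 = N*(6*u + N*(5 + N)**2)/2)
-84*U((5 + 0) + 0, 5) + 110 = -42*5*(6*((5 + 0) + 0) + 5*(5 + 5)**2) + 110 = -42*5*(6*(5 + 0) + 5*10**2) + 110 = -42*5*(6*5 + 5*100) + 110 = -42*5*(30 + 500) + 110 = -42*5*530 + 110 = -84*1325 + 110 = -111300 + 110 = -111190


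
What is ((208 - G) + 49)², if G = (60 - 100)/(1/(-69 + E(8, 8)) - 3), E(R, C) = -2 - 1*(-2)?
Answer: 40157569/676 ≈ 59405.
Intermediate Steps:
E(R, C) = 0 (E(R, C) = -2 + 2 = 0)
G = 345/26 (G = (60 - 100)/(1/(-69 + 0) - 3) = -40/(1/(-69) - 3) = -40/(-1/69 - 3) = -40/(-208/69) = -40*(-69/208) = 345/26 ≈ 13.269)
((208 - G) + 49)² = ((208 - 1*345/26) + 49)² = ((208 - 345/26) + 49)² = (5063/26 + 49)² = (6337/26)² = 40157569/676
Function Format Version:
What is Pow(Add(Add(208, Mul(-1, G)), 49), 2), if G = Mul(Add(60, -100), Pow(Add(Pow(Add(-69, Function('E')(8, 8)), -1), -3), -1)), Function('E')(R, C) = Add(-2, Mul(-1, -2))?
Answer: Rational(40157569, 676) ≈ 59405.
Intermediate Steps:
Function('E')(R, C) = 0 (Function('E')(R, C) = Add(-2, 2) = 0)
G = Rational(345, 26) (G = Mul(Add(60, -100), Pow(Add(Pow(Add(-69, 0), -1), -3), -1)) = Mul(-40, Pow(Add(Pow(-69, -1), -3), -1)) = Mul(-40, Pow(Add(Rational(-1, 69), -3), -1)) = Mul(-40, Pow(Rational(-208, 69), -1)) = Mul(-40, Rational(-69, 208)) = Rational(345, 26) ≈ 13.269)
Pow(Add(Add(208, Mul(-1, G)), 49), 2) = Pow(Add(Add(208, Mul(-1, Rational(345, 26))), 49), 2) = Pow(Add(Add(208, Rational(-345, 26)), 49), 2) = Pow(Add(Rational(5063, 26), 49), 2) = Pow(Rational(6337, 26), 2) = Rational(40157569, 676)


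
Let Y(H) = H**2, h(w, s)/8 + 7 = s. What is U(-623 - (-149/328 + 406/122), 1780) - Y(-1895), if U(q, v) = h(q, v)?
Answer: -3576841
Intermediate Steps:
h(w, s) = -56 + 8*s
U(q, v) = -56 + 8*v
U(-623 - (-149/328 + 406/122), 1780) - Y(-1895) = (-56 + 8*1780) - 1*(-1895)**2 = (-56 + 14240) - 1*3591025 = 14184 - 3591025 = -3576841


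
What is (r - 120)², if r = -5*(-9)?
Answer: 5625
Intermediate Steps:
r = 45
(r - 120)² = (45 - 120)² = (-75)² = 5625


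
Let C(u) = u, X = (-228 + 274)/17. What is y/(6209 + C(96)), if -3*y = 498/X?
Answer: -1411/145015 ≈ -0.0097300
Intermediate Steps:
X = 46/17 (X = 46*(1/17) = 46/17 ≈ 2.7059)
y = -1411/23 (y = -166/46/17 = -166*17/46 = -⅓*4233/23 = -1411/23 ≈ -61.348)
y/(6209 + C(96)) = -1411/(23*(6209 + 96)) = -1411/23/6305 = -1411/23*1/6305 = -1411/145015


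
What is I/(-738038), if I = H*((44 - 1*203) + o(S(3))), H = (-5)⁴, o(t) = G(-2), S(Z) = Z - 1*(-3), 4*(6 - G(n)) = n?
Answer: 190625/1476076 ≈ 0.12914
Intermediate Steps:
G(n) = 6 - n/4
S(Z) = 3 + Z (S(Z) = Z + 3 = 3 + Z)
o(t) = 13/2 (o(t) = 6 - ¼*(-2) = 6 + ½ = 13/2)
H = 625
I = -190625/2 (I = 625*((44 - 1*203) + 13/2) = 625*((44 - 203) + 13/2) = 625*(-159 + 13/2) = 625*(-305/2) = -190625/2 ≈ -95313.)
I/(-738038) = -190625/2/(-738038) = -190625/2*(-1/738038) = 190625/1476076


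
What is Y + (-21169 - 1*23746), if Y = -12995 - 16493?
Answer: -74403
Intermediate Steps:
Y = -29488
Y + (-21169 - 1*23746) = -29488 + (-21169 - 1*23746) = -29488 + (-21169 - 23746) = -29488 - 44915 = -74403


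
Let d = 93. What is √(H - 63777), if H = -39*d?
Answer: 2*I*√16851 ≈ 259.62*I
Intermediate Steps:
H = -3627 (H = -39*93 = -3627)
√(H - 63777) = √(-3627 - 63777) = √(-67404) = 2*I*√16851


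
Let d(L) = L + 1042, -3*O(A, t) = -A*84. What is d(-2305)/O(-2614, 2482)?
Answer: 1263/73192 ≈ 0.017256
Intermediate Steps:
O(A, t) = 28*A (O(A, t) = -(-1)*A*84/3 = -(-1)*84*A/3 = -(-28)*A = 28*A)
d(L) = 1042 + L
d(-2305)/O(-2614, 2482) = (1042 - 2305)/((28*(-2614))) = -1263/(-73192) = -1263*(-1/73192) = 1263/73192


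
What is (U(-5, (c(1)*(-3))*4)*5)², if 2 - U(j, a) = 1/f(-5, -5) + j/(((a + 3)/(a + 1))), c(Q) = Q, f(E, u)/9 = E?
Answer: 14884/9 ≈ 1653.8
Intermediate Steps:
f(E, u) = 9*E
U(j, a) = 91/45 - j*(1 + a)/(3 + a) (U(j, a) = 2 - (1/(9*(-5)) + j/(((a + 3)/(a + 1)))) = 2 - (1/(-45) + j/(((3 + a)/(1 + a)))) = 2 - (1*(-1/45) + j/(((3 + a)/(1 + a)))) = 2 - (-1/45 + j*((1 + a)/(3 + a))) = 2 - (-1/45 + j*(1 + a)/(3 + a)) = 2 + (1/45 - j*(1 + a)/(3 + a)) = 91/45 - j*(1 + a)/(3 + a))
(U(-5, (c(1)*(-3))*4)*5)² = (((91/15 - 1*(-5) + 91*((1*(-3))*4)/45 - 1*(1*(-3))*4*(-5))/(3 + (1*(-3))*4))*5)² = (((91/15 + 5 + 91*(-3*4)/45 - 1*(-3*4)*(-5))/(3 - 3*4))*5)² = (((91/15 + 5 + (91/45)*(-12) - 1*(-12)*(-5))/(3 - 12))*5)² = (((91/15 + 5 - 364/15 - 60)/(-9))*5)² = (-⅑*(-366/5)*5)² = ((122/15)*5)² = (122/3)² = 14884/9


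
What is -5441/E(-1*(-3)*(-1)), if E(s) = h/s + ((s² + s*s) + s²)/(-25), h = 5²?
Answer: 408075/706 ≈ 578.01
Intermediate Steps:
h = 25
E(s) = 25/s - 3*s²/25 (E(s) = 25/s + ((s² + s*s) + s²)/(-25) = 25/s + ((s² + s²) + s²)*(-1/25) = 25/s + (2*s² + s²)*(-1/25) = 25/s + (3*s²)*(-1/25) = 25/s - 3*s²/25)
-5441/E(-1*(-3)*(-1)) = -5441*(-75/(625 - 3*(-1*(-3)*(-1))³)) = -5441*(-75/(625 - 3*(3*(-1))³)) = -5441*(-75/(625 - 3*(-3)³)) = -5441*(-75/(625 - 3*(-27))) = -5441*(-75/(625 + 81)) = -5441/((1/25)*(-⅓)*706) = -5441/(-706/75) = -5441*(-75/706) = 408075/706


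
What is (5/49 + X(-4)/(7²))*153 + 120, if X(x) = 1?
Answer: 6798/49 ≈ 138.73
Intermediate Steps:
(5/49 + X(-4)/(7²))*153 + 120 = (5/49 + 1/7²)*153 + 120 = (5*(1/49) + 1/49)*153 + 120 = (5/49 + 1*(1/49))*153 + 120 = (5/49 + 1/49)*153 + 120 = (6/49)*153 + 120 = 918/49 + 120 = 6798/49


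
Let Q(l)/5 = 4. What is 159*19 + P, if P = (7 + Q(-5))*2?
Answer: 3075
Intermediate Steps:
Q(l) = 20 (Q(l) = 5*4 = 20)
P = 54 (P = (7 + 20)*2 = 27*2 = 54)
159*19 + P = 159*19 + 54 = 3021 + 54 = 3075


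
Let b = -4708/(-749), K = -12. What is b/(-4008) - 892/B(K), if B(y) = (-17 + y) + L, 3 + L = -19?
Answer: 695103/39746 ≈ 17.489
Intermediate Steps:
L = -22 (L = -3 - 19 = -22)
b = 44/7 (b = -4708*(-1/749) = 44/7 ≈ 6.2857)
B(y) = -39 + y (B(y) = (-17 + y) - 22 = -39 + y)
b/(-4008) - 892/B(K) = (44/7)/(-4008) - 892/(-39 - 12) = (44/7)*(-1/4008) - 892/(-51) = -11/7014 - 892*(-1/51) = -11/7014 + 892/51 = 695103/39746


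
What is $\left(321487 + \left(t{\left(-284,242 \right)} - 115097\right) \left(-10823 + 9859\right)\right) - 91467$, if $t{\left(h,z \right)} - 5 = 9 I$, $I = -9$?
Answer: $111256792$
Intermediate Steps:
$t{\left(h,z \right)} = -76$ ($t{\left(h,z \right)} = 5 + 9 \left(-9\right) = 5 - 81 = -76$)
$\left(321487 + \left(t{\left(-284,242 \right)} - 115097\right) \left(-10823 + 9859\right)\right) - 91467 = \left(321487 + \left(-76 - 115097\right) \left(-10823 + 9859\right)\right) - 91467 = \left(321487 - -111026772\right) - 91467 = \left(321487 + 111026772\right) - 91467 = 111348259 - 91467 = 111256792$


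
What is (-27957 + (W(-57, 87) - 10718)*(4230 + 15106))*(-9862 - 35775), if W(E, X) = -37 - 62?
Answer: 9546597248753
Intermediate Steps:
W(E, X) = -99
(-27957 + (W(-57, 87) - 10718)*(4230 + 15106))*(-9862 - 35775) = (-27957 + (-99 - 10718)*(4230 + 15106))*(-9862 - 35775) = (-27957 - 10817*19336)*(-45637) = (-27957 - 209157512)*(-45637) = -209185469*(-45637) = 9546597248753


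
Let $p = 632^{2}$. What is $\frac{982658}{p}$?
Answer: $\frac{491329}{199712} \approx 2.4602$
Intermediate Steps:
$p = 399424$
$\frac{982658}{p} = \frac{982658}{399424} = 982658 \cdot \frac{1}{399424} = \frac{491329}{199712}$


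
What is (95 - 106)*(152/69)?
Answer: -1672/69 ≈ -24.232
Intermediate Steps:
(95 - 106)*(152/69) = -1672/69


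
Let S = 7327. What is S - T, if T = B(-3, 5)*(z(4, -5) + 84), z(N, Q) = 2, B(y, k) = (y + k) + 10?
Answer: 6295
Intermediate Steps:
B(y, k) = 10 + k + y (B(y, k) = (k + y) + 10 = 10 + k + y)
T = 1032 (T = (10 + 5 - 3)*(2 + 84) = 12*86 = 1032)
S - T = 7327 - 1*1032 = 7327 - 1032 = 6295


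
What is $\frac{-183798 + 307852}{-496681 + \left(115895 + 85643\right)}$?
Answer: $- \frac{124054}{295143} \approx -0.42032$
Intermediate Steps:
$\frac{-183798 + 307852}{-496681 + \left(115895 + 85643\right)} = \frac{124054}{-496681 + 201538} = \frac{124054}{-295143} = 124054 \left(- \frac{1}{295143}\right) = - \frac{124054}{295143}$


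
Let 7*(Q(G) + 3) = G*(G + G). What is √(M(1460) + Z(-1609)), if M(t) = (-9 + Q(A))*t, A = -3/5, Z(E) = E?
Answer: I*√23249065/35 ≈ 137.76*I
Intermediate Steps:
A = -⅗ (A = -3*⅕ = -⅗ ≈ -0.60000)
Q(G) = -3 + 2*G²/7 (Q(G) = -3 + (G*(G + G))/7 = -3 + (G*(2*G))/7 = -3 + (2*G²)/7 = -3 + 2*G²/7)
M(t) = -2082*t/175 (M(t) = (-9 + (-3 + 2*(-⅗)²/7))*t = (-9 + (-3 + (2/7)*(9/25)))*t = (-9 + (-3 + 18/175))*t = (-9 - 507/175)*t = -2082*t/175)
√(M(1460) + Z(-1609)) = √(-2082/175*1460 - 1609) = √(-607944/35 - 1609) = √(-664259/35) = I*√23249065/35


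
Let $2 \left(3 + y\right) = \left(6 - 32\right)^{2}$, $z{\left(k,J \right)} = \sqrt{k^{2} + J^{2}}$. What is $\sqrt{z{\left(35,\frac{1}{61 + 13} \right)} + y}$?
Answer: $\frac{\sqrt{1834460 + 74 \sqrt{6708101}}}{74} \approx 19.235$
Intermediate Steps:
$z{\left(k,J \right)} = \sqrt{J^{2} + k^{2}}$
$y = 335$ ($y = -3 + \frac{\left(6 - 32\right)^{2}}{2} = -3 + \frac{\left(-26\right)^{2}}{2} = -3 + \frac{1}{2} \cdot 676 = -3 + 338 = 335$)
$\sqrt{z{\left(35,\frac{1}{61 + 13} \right)} + y} = \sqrt{\sqrt{\left(\frac{1}{61 + 13}\right)^{2} + 35^{2}} + 335} = \sqrt{\sqrt{\left(\frac{1}{74}\right)^{2} + 1225} + 335} = \sqrt{\sqrt{\frac{1}{5476} + 1225} + 335} = \sqrt{\sqrt{\frac{6708101}{5476}} + 335} = \sqrt{\frac{\sqrt{6708101}}{74} + 335} = \sqrt{335 + \frac{\sqrt{6708101}}{74}}$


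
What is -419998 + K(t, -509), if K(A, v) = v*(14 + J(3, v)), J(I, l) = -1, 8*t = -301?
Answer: -426615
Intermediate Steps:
t = -301/8 (t = (⅛)*(-301) = -301/8 ≈ -37.625)
K(A, v) = 13*v (K(A, v) = v*(14 - 1) = v*13 = 13*v)
-419998 + K(t, -509) = -419998 + 13*(-509) = -419998 - 6617 = -426615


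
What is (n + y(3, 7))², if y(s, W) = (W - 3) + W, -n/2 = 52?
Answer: 8649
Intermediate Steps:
n = -104 (n = -2*52 = -104)
y(s, W) = -3 + 2*W (y(s, W) = (-3 + W) + W = -3 + 2*W)
(n + y(3, 7))² = (-104 + (-3 + 2*7))² = (-104 + (-3 + 14))² = (-104 + 11)² = (-93)² = 8649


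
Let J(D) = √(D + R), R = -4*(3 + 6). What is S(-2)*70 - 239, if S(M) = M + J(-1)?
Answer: -379 + 70*I*√37 ≈ -379.0 + 425.79*I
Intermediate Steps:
R = -36 (R = -4*9 = -36)
J(D) = √(-36 + D) (J(D) = √(D - 36) = √(-36 + D))
S(M) = M + I*√37 (S(M) = M + √(-36 - 1) = M + √(-37) = M + I*√37)
S(-2)*70 - 239 = (-2 + I*√37)*70 - 239 = (-140 + 70*I*√37) - 239 = -379 + 70*I*√37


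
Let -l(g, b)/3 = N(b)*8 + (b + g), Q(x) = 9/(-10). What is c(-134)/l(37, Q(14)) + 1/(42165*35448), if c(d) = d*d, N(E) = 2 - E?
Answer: -89460677677807/886336297560 ≈ -100.93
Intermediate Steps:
Q(x) = -9/10 (Q(x) = 9*(-⅒) = -9/10)
l(g, b) = -48 - 3*g + 21*b (l(g, b) = -3*((2 - b)*8 + (b + g)) = -3*((16 - 8*b) + (b + g)) = -3*(16 + g - 7*b) = -48 - 3*g + 21*b)
c(d) = d²
c(-134)/l(37, Q(14)) + 1/(42165*35448) = (-134)²/(-48 - 3*37 + 21*(-9/10)) + 1/(42165*35448) = 17956/(-48 - 111 - 189/10) + (1/42165)*(1/35448) = 17956/(-1779/10) + 1/1494664920 = 17956*(-10/1779) + 1/1494664920 = -179560/1779 + 1/1494664920 = -89460677677807/886336297560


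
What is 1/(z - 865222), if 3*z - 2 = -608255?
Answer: -1/1067973 ≈ -9.3635e-7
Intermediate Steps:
z = -202751 (z = ⅔ + (⅓)*(-608255) = ⅔ - 608255/3 = -202751)
1/(z - 865222) = 1/(-202751 - 865222) = 1/(-1067973) = -1/1067973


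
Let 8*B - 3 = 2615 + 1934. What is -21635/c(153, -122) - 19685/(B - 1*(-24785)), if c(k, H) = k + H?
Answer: -549144025/785974 ≈ -698.68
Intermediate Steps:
B = 569 (B = 3/8 + (2615 + 1934)/8 = 3/8 + (1/8)*4549 = 3/8 + 4549/8 = 569)
c(k, H) = H + k
-21635/c(153, -122) - 19685/(B - 1*(-24785)) = -21635/(-122 + 153) - 19685/(569 - 1*(-24785)) = -21635/31 - 19685/(569 + 24785) = -21635*1/31 - 19685/25354 = -21635/31 - 19685*1/25354 = -21635/31 - 19685/25354 = -549144025/785974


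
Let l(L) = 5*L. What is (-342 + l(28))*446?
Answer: -90092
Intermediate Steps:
(-342 + l(28))*446 = (-342 + 5*28)*446 = (-342 + 140)*446 = -202*446 = -90092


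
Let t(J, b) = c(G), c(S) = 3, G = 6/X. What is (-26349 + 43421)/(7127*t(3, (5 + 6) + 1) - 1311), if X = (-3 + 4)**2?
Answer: 8536/10035 ≈ 0.85062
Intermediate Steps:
X = 1 (X = 1**2 = 1)
G = 6 (G = 6/1 = 6*1 = 6)
t(J, b) = 3
(-26349 + 43421)/(7127*t(3, (5 + 6) + 1) - 1311) = (-26349 + 43421)/(7127*3 - 1311) = 17072/(21381 - 1311) = 17072/20070 = 17072*(1/20070) = 8536/10035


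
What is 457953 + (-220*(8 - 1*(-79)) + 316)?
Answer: 439129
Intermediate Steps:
457953 + (-220*(8 - 1*(-79)) + 316) = 457953 + (-220*(8 + 79) + 316) = 457953 + (-220*87 + 316) = 457953 + (-19140 + 316) = 457953 - 18824 = 439129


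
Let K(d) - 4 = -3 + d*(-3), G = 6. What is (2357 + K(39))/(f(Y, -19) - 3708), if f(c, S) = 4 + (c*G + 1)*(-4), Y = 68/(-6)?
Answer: -2241/3436 ≈ -0.65221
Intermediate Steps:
Y = -34/3 (Y = 68*(-1/6) = -34/3 ≈ -11.333)
f(c, S) = -24*c (f(c, S) = 4 + (c*6 + 1)*(-4) = 4 + (6*c + 1)*(-4) = 4 + (1 + 6*c)*(-4) = 4 + (-4 - 24*c) = -24*c)
K(d) = 1 - 3*d (K(d) = 4 + (-3 + d*(-3)) = 4 + (-3 - 3*d) = 1 - 3*d)
(2357 + K(39))/(f(Y, -19) - 3708) = (2357 + (1 - 3*39))/(-24*(-34/3) - 3708) = (2357 + (1 - 117))/(272 - 3708) = (2357 - 116)/(-3436) = 2241*(-1/3436) = -2241/3436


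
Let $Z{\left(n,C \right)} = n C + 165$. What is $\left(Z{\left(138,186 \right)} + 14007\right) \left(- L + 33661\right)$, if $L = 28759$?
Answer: $195295680$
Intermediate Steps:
$Z{\left(n,C \right)} = 165 + C n$ ($Z{\left(n,C \right)} = C n + 165 = 165 + C n$)
$\left(Z{\left(138,186 \right)} + 14007\right) \left(- L + 33661\right) = \left(\left(165 + 186 \cdot 138\right) + 14007\right) \left(\left(-1\right) 28759 + 33661\right) = \left(\left(165 + 25668\right) + 14007\right) \left(-28759 + 33661\right) = \left(25833 + 14007\right) 4902 = 39840 \cdot 4902 = 195295680$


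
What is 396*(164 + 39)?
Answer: 80388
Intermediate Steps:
396*(164 + 39) = 396*203 = 80388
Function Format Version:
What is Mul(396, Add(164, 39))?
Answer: 80388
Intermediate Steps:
Mul(396, Add(164, 39)) = Mul(396, 203) = 80388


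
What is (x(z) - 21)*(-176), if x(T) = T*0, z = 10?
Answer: 3696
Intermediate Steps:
x(T) = 0
(x(z) - 21)*(-176) = (0 - 21)*(-176) = -21*(-176) = 3696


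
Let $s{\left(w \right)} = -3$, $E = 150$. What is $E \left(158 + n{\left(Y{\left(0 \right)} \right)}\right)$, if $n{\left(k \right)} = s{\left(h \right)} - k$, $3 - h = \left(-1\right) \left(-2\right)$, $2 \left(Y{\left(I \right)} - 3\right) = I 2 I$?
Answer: $22800$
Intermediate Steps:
$Y{\left(I \right)} = 3 + I^{2}$ ($Y{\left(I \right)} = 3 + \frac{I 2 I}{2} = 3 + \frac{2 I I}{2} = 3 + \frac{2 I^{2}}{2} = 3 + I^{2}$)
$h = 1$ ($h = 3 - \left(-1\right) \left(-2\right) = 3 - 2 = 1$)
$n{\left(k \right)} = -3 - k$
$E \left(158 + n{\left(Y{\left(0 \right)} \right)}\right) = 150 \left(158 - 6\right) = 150 \cdot 152 = 22800$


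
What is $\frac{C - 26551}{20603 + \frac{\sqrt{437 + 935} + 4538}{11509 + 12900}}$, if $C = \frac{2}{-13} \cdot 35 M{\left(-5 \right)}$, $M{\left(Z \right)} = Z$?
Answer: $- \frac{4232704864350036305}{3287850713771206089} + \frac{117831567238 \sqrt{7}}{3287850713771206089} \approx -1.2874$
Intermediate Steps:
$C = \frac{350}{13}$ ($C = \frac{2}{-13} \cdot 35 \left(-5\right) = 2 \left(- \frac{1}{13}\right) 35 \left(-5\right) = \left(- \frac{2}{13}\right) 35 \left(-5\right) = \left(- \frac{70}{13}\right) \left(-5\right) = \frac{350}{13} \approx 26.923$)
$\frac{C - 26551}{20603 + \frac{\sqrt{437 + 935} + 4538}{11509 + 12900}} = \frac{\frac{350}{13} - 26551}{20603 + \frac{\sqrt{437 + 935} + 4538}{11509 + 12900}} = - \frac{344813}{13 \left(20603 + \frac{\sqrt{1372} + 4538}{24409}\right)} = - \frac{344813}{13 \left(20603 + \left(14 \sqrt{7} + 4538\right) \frac{1}{24409}\right)} = - \frac{344813}{13 \left(20603 + \left(4538 + 14 \sqrt{7}\right) \frac{1}{24409}\right)} = - \frac{344813}{13 \left(20603 + \left(\frac{4538}{24409} + \frac{2 \sqrt{7}}{3487}\right)\right)} = - \frac{344813}{13 \left(\frac{502903165}{24409} + \frac{2 \sqrt{7}}{3487}\right)}$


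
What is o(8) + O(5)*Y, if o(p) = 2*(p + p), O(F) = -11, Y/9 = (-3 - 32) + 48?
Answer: -1255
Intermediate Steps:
Y = 117 (Y = 9*((-3 - 32) + 48) = 9*(-35 + 48) = 9*13 = 117)
o(p) = 4*p (o(p) = 2*(2*p) = 4*p)
o(8) + O(5)*Y = 4*8 - 11*117 = 32 - 1287 = -1255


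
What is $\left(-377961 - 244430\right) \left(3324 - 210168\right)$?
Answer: $128737844004$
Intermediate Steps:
$\left(-377961 - 244430\right) \left(3324 - 210168\right) = - 622391 \left(3324 - 210168\right) = \left(-622391\right) \left(-206844\right) = 128737844004$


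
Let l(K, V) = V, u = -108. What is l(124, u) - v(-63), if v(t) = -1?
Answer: -107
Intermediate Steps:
l(124, u) - v(-63) = -108 - 1*(-1) = -108 + 1 = -107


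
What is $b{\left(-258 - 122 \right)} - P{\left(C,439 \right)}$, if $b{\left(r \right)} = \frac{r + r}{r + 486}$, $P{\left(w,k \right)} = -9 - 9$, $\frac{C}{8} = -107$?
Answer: $\frac{574}{53} \approx 10.83$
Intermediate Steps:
$C = -856$ ($C = 8 \left(-107\right) = -856$)
$P{\left(w,k \right)} = -18$
$b{\left(r \right)} = \frac{2 r}{486 + r}$
$b{\left(-258 - 122 \right)} - P{\left(C,439 \right)} = \frac{2 \left(-258 - 122\right)}{486 - 380} - -18 = 2 \left(-380\right) \frac{1}{486 - 380} + 18 = 2 \left(-380\right) \frac{1}{106} + 18 = - \frac{380}{53} + 18 = \frac{574}{53}$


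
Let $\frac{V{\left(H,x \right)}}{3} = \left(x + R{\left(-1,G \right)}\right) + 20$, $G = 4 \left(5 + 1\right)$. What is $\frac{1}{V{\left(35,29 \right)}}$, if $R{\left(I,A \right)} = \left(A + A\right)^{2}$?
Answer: $\frac{1}{7059} \approx 0.00014166$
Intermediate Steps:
$G = 24$ ($G = 4 \cdot 6 = 24$)
$R{\left(I,A \right)} = 4 A^{2}$ ($R{\left(I,A \right)} = \left(2 A\right)^{2} = 4 A^{2}$)
$V{\left(H,x \right)} = 6972 + 3 x$ ($V{\left(H,x \right)} = 3 \left(\left(x + 4 \cdot 24^{2}\right) + 20\right) = 3 \left(\left(x + 4 \cdot 576\right) + 20\right) = 3 \left(\left(x + 2304\right) + 20\right) = 3 \left(\left(2304 + x\right) + 20\right) = 3 \left(2324 + x\right) = 6972 + 3 x$)
$\frac{1}{V{\left(35,29 \right)}} = \frac{1}{6972 + 3 \cdot 29} = \frac{1}{6972 + 87} = \frac{1}{7059}$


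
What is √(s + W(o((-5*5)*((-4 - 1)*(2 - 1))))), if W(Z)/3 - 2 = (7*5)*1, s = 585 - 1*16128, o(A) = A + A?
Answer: 2*I*√3858 ≈ 124.23*I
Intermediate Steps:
o(A) = 2*A
s = -15543 (s = 585 - 16128 = -15543)
W(Z) = 111 (W(Z) = 6 + 3*((7*5)*1) = 6 + 3*(35*1) = 6 + 3*35 = 6 + 105 = 111)
√(s + W(o((-5*5)*((-4 - 1)*(2 - 1))))) = √(-15543 + 111) = √(-15432) = 2*I*√3858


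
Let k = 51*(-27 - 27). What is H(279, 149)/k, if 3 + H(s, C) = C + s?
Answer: -25/162 ≈ -0.15432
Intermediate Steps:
H(s, C) = -3 + C + s (H(s, C) = -3 + (C + s) = -3 + C + s)
k = -2754 (k = 51*(-54) = -2754)
H(279, 149)/k = (-3 + 149 + 279)/(-2754) = 425*(-1/2754) = -25/162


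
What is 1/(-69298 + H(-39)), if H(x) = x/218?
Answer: -218/15107003 ≈ -1.4430e-5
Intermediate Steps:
H(x) = x/218 (H(x) = x*(1/218) = x/218)
1/(-69298 + H(-39)) = 1/(-69298 + (1/218)*(-39)) = 1/(-69298 - 39/218) = 1/(-15107003/218) = -218/15107003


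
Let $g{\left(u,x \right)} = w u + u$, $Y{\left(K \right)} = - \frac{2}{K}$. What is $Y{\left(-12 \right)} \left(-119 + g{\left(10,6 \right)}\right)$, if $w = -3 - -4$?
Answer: $- \frac{33}{2} \approx -16.5$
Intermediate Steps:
$w = 1$ ($w = -3 + 4 = 1$)
$g{\left(u,x \right)} = 2 u$ ($g{\left(u,x \right)} = 1 u + u = u + u = 2 u$)
$Y{\left(-12 \right)} \left(-119 + g{\left(10,6 \right)}\right) = - \frac{2}{-12} \left(-119 + 2 \cdot 10\right) = \left(-2\right) \left(- \frac{1}{12}\right) \left(-119 + 20\right) = \frac{1}{6} \left(-99\right) = - \frac{33}{2}$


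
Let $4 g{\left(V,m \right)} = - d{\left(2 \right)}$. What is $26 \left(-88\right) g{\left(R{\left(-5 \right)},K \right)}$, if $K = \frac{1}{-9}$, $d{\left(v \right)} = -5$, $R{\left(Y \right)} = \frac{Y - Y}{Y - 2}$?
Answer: $-2860$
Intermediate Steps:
$R{\left(Y \right)} = 0$ ($R{\left(Y \right)} = \frac{0}{-2 + Y} = 0$)
$K = - \frac{1}{9} \approx -0.11111$
$g{\left(V,m \right)} = \frac{5}{4}$ ($g{\left(V,m \right)} = \frac{\left(-1\right) \left(-5\right)}{4} = \frac{1}{4} \cdot 5 = \frac{5}{4}$)
$26 \left(-88\right) g{\left(R{\left(-5 \right)},K \right)} = 26 \left(-88\right) \frac{5}{4} = \left(-2288\right) \frac{5}{4} = -2860$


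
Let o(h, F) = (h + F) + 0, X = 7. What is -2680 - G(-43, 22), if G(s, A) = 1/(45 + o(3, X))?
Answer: -147401/55 ≈ -2680.0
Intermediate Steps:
o(h, F) = F + h (o(h, F) = (F + h) + 0 = F + h)
G(s, A) = 1/55 (G(s, A) = 1/(45 + (7 + 3)) = 1/(45 + 10) = 1/55)
-2680 - G(-43, 22) = -2680 - 1*1/55 = -2680 - 1/55 = -147401/55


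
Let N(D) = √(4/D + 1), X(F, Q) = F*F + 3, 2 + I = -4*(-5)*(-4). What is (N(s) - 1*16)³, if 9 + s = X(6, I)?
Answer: -20752/5 + 11537*√255/225 ≈ -3331.6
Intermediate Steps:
I = -82 (I = -2 - 4*(-5)*(-4) = -2 + 20*(-4) = -2 - 80 = -82)
X(F, Q) = 3 + F² (X(F, Q) = F² + 3 = 3 + F²)
s = 30 (s = -9 + (3 + 6²) = -9 + (3 + 36) = -9 + 39 = 30)
N(D) = √(1 + 4/D)
(N(s) - 1*16)³ = (√((4 + 30)/30) - 1*16)³ = (√((1/30)*34) - 16)³ = (√(17/15) - 16)³ = (√255/15 - 16)³ = (-16 + √255/15)³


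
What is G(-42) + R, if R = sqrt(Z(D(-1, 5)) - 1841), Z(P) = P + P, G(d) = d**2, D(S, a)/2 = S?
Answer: 1764 + 3*I*sqrt(205) ≈ 1764.0 + 42.953*I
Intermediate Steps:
D(S, a) = 2*S
Z(P) = 2*P
R = 3*I*sqrt(205) (R = sqrt(2*(2*(-1)) - 1841) = sqrt(2*(-2) - 1841) = sqrt(-4 - 1841) = sqrt(-1845) = 3*I*sqrt(205) ≈ 42.953*I)
G(-42) + R = (-42)**2 + 3*I*sqrt(205) = 1764 + 3*I*sqrt(205)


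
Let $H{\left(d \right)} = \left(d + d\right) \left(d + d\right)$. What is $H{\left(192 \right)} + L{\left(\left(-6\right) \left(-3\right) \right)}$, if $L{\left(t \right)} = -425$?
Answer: $147031$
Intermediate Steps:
$H{\left(d \right)} = 4 d^{2}$ ($H{\left(d \right)} = 2 d 2 d = 4 d^{2}$)
$H{\left(192 \right)} + L{\left(\left(-6\right) \left(-3\right) \right)} = 4 \cdot 192^{2} - 425 = 4 \cdot 36864 - 425 = 147456 - 425 = 147031$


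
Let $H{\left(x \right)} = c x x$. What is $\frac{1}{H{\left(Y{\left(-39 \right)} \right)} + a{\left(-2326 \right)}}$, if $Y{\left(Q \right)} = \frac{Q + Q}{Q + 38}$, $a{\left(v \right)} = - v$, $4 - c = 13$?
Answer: $- \frac{1}{52430} \approx -1.9073 \cdot 10^{-5}$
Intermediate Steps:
$c = -9$ ($c = 4 - 13 = -9$)
$Y{\left(Q \right)} = \frac{2 Q}{38 + Q}$
$H{\left(x \right)} = - 9 x^{2}$ ($H{\left(x \right)} = - 9 x x = - 9 x^{2}$)
$\frac{1}{H{\left(Y{\left(-39 \right)} \right)} + a{\left(-2326 \right)}} = \frac{1}{- 9 \left(2 \left(-39\right) \frac{1}{38 - 39}\right)^{2} - -2326} = \frac{1}{- 9 \left(2 \left(-39\right) \frac{1}{-1}\right)^{2} + 2326} = \frac{1}{- 9 \left(2 \left(-39\right) \left(-1\right)\right)^{2} + 2326} = \frac{1}{- 9 \cdot 78^{2} + 2326} = \frac{1}{\left(-9\right) 6084 + 2326} = \frac{1}{-54756 + 2326} = \frac{1}{-52430} = - \frac{1}{52430}$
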